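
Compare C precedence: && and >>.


'>>' is shift (level 8); '&&' is logical AND (level 2)
Higher level binds tighter
'>>' has higher precedence than '&&'


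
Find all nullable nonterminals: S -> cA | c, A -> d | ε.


A nonterminal is nullable iff some alternative derives ε (directly, or every symbol in it is nullable)
Nullable: {A}


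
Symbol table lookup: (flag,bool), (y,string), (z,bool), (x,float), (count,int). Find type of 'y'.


Lookup 'y' → type string


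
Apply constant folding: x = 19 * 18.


19 * 18 = 342 at compile time
Optimized: x = 342


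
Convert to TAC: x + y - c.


Break into single-operator statements:
t1 = x + y
t2 = t1 - c


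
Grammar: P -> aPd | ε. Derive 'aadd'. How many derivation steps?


Derivation: P => aPd => aaPdd => aadd
Steps: 3


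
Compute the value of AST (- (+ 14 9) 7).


Evaluate inner: (+ 14 9) = 23
Evaluate root: (- 23 7) = 16
Result: 16


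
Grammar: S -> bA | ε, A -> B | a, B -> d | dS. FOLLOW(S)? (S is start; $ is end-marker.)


$ ∈ FOLLOW(S). For each A -> αBβ: add FIRST(β)\{ε} to FOLLOW(B); if β nullable, add FOLLOW(A).
FOLLOW(S) = {$}


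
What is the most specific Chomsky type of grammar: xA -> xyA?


LHS has context (more than one symbol) and |LHS| ≤ |RHS|
Classification: Type 1 (Context-Sensitive)


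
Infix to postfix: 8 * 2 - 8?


Left to right (same or higher precedence on left)
Postfix: 8 2 * 8 -


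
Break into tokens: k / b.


Scan left to right, longest-match per lexeme
Tokens: ID(k), OP(/), ID(b)


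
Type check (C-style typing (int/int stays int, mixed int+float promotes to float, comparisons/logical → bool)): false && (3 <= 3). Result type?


Operand types: bool && bool
Rule: logical operators take bool operands and yield bool
Result type: bool


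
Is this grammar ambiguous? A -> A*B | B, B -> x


precedence layered via separate nonterminal B: deterministic
Unambiguous


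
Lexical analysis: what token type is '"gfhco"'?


Pattern: double-quoted sequence
Type: STRING_LITERAL


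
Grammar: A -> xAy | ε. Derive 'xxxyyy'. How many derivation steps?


Derivation: A => xAy => xxAyy => xxxAyyy => xxxyyy
Steps: 4


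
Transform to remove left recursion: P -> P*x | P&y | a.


Left-recursive alternatives: P*x, P&y; non-recursive: a
Introduce P': P -> aP', P' -> *xP' | &yP' | ε


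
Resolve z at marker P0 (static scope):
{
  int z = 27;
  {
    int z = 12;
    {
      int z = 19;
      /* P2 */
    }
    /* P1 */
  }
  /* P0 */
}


z declared in the same block as P0
z = 27


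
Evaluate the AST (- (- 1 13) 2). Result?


Evaluate inner: (- 1 13) = -12
Evaluate root: (- -12 2) = -14
Result: -14


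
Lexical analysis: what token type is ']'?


Pattern: delimiter/punctuation
Type: PUNCTUATION


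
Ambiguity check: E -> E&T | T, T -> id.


precedence layered via separate nonterminal T: deterministic
Unambiguous


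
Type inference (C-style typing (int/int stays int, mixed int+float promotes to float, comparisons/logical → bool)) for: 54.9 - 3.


Operand types: float - int
Rule: mixed int/float promotes to float; int/int stays int
Result type: float


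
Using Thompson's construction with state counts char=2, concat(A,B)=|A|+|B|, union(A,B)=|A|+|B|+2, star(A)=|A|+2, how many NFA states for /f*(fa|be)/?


Syntax tree has 5 char leaf(s), 1 union(s), 1 star(s)
chars contribute 5×2 = 10; each union adds +2; each star adds +2
Total: 10 + 2 + 2 = 14 states


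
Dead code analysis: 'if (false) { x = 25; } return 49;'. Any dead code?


condition is constant false, so the whole block is unreachable
Dead: 'if (false) { x = 25; }'


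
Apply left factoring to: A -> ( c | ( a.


Common prefix: '('
Factored: A -> ( A', A' -> c | a


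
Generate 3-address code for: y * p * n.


Break into single-operator statements:
t1 = y * p
t2 = t1 * n


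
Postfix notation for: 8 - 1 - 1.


Left to right (same or higher precedence on left)
Postfix: 8 1 - 1 -


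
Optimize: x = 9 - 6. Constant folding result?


9 - 6 = 3 at compile time
Optimized: x = 3


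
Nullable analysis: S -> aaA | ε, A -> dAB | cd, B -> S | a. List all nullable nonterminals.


A nonterminal is nullable iff some alternative derives ε (directly, or every symbol in it is nullable)
Nullable: {B, S}


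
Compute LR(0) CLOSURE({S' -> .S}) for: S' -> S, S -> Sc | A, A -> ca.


Start: S' -> .S
For each item with dot before a nonterminal B, add B -> .γ for every B-production
Closure: [S' -> .S, S -> .Sc, S -> .A, A -> .ca]


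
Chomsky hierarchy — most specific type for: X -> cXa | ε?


Single nonterminal LHS, but c^n a^n is not regular
Classification: Type 2 (Context-Free)


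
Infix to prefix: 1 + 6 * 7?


'*' binds tighter: tree is (+ 1 (* 6 7))
Prefix: + 1 * 6 7


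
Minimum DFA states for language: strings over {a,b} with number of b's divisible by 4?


Track (count of b) mod 4: states 0..3, accept at 0
Minimal DFA: 4 states


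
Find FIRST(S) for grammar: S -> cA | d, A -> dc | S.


Per alternative of S: FIRST(cA) = {c}; FIRST(d) = {d}
FIRST(S) = {c, d}


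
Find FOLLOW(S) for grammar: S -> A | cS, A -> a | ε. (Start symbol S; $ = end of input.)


$ ∈ FOLLOW(S). For each A -> αBβ: add FIRST(β)\{ε} to FOLLOW(B); if β nullable, add FOLLOW(A).
FOLLOW(S) = {$}


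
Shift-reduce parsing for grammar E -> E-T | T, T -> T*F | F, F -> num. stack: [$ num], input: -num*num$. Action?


'num' on top is the handle for F -> num
Action: reduce (F -> num)


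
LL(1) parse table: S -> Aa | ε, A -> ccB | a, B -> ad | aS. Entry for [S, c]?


For [S, c]: 'c' ∈ FIRST(Aa)
Entry: S -> Aa


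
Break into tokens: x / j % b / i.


Scan left to right, longest-match per lexeme
Tokens: ID(x), OP(/), ID(j), OP(%), ID(b), OP(/), ID(i)


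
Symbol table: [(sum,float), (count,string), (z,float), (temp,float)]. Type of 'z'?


Lookup 'z' → type float


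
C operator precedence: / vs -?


'/' is multiplicative (level 10); '-' is additive (level 9)
Higher level binds tighter
'/' has higher precedence than '-'


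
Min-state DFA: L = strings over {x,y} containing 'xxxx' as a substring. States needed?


KMP-style automaton: 4 progress states + 1 absorbing accept = 5
Minimal DFA: 5 states


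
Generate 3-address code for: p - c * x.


Break into single-operator statements:
t1 = c * x
t2 = p - t1


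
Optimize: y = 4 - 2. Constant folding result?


4 - 2 = 2 at compile time
Optimized: y = 2


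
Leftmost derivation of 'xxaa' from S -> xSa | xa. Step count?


Derivation: S => xSa => xxaa
Steps: 2


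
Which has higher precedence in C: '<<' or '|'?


'<<' is shift (level 8); '|' is bitwise OR (level 3)
Higher level binds tighter
'<<' has higher precedence than '|'


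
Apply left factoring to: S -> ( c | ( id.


Common prefix: '('
Factored: S -> ( S', S' -> c | id


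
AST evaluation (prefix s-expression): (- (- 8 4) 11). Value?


Evaluate inner: (- 8 4) = 4
Evaluate root: (- 4 11) = -7
Result: -7


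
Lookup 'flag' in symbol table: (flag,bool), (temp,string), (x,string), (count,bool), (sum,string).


Lookup 'flag' → type bool


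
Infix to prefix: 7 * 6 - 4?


left-to-right (same/higher precedence on left): tree is (- (* 7 6) 4)
Prefix: - * 7 6 4


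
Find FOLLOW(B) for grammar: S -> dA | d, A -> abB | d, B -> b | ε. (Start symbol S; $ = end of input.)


$ ∈ FOLLOW(S). For each A -> αBβ: add FIRST(β)\{ε} to FOLLOW(B); if β nullable, add FOLLOW(A).
FOLLOW(B) = {$}


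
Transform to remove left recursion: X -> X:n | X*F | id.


Left-recursive alternatives: X:n, X*F; non-recursive: id
Introduce X': X -> idX', X' -> :nX' | *FX' | ε


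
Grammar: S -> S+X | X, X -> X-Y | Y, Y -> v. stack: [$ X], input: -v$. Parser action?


shift '-' to continue X -> X-Y
Action: shift


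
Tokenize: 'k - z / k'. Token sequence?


Scan left to right, longest-match per lexeme
Tokens: ID(k), OP(-), ID(z), OP(/), ID(k)


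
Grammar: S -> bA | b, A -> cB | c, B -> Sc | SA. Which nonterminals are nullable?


A nonterminal is nullable iff some alternative derives ε (directly, or every symbol in it is nullable)
Nullable: {}


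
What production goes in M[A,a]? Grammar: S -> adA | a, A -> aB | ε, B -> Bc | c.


For [A, a]: 'a' ∈ FIRST(aB)
Entry: A -> aB


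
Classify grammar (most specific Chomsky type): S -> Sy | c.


Left-linear: every RHS is a terminal or one nonterminal followed by a terminal
Classification: Type 3 (Regular)


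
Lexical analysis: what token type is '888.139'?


Pattern: digits with a decimal point
Type: FLOAT_LITERAL


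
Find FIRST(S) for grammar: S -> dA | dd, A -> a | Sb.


Per alternative of S: FIRST(dA) = {d}; FIRST(dd) = {d}
FIRST(S) = {d}


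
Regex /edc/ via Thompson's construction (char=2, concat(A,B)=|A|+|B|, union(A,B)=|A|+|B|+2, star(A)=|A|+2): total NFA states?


Syntax tree has 3 char leaf(s), 0 union(s), 0 star(s)
chars contribute 3×2 = 6; each union adds +2; each star adds +2
Total: 6 + 0 + 0 = 6 states


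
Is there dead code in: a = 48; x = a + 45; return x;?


a is read by x's definition; x is returned
No dead code


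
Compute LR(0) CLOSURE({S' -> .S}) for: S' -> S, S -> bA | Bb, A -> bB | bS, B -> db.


Start: S' -> .S
For each item with dot before a nonterminal B, add B -> .γ for every B-production
Closure: [S' -> .S, S -> .bA, S -> .Bb, B -> .db]


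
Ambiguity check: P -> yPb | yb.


balanced y^n…b^n: each string has a unique parse
Unambiguous


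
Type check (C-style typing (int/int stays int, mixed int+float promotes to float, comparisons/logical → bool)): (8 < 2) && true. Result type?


Operand types: bool && bool
Rule: logical operators take bool operands and yield bool
Result type: bool


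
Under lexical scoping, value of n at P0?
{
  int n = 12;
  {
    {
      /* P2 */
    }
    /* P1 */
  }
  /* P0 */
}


n declared in the same block as P0
n = 12


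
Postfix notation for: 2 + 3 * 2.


* has higher precedence, evaluate 3*2 first
Postfix: 2 3 2 * +


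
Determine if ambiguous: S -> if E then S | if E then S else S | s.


dangling else: 'if E then if E then s else s' parses two ways
Ambiguous


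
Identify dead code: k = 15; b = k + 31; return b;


k is read by b's definition; b is returned
No dead code


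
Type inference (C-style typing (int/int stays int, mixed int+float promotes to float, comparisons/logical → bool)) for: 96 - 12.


Operand types: int - int
Rule: mixed int/float promotes to float; int/int stays int
Result type: int


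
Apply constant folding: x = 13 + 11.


13 + 11 = 24 at compile time
Optimized: x = 24


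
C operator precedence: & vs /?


'/' is multiplicative (level 10); '&' is bitwise AND (level 5)
Higher level binds tighter
'/' has higher precedence than '&'


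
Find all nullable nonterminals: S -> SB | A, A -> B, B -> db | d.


A nonterminal is nullable iff some alternative derives ε (directly, or every symbol in it is nullable)
Nullable: {}


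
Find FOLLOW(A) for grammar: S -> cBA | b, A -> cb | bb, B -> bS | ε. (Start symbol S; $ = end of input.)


$ ∈ FOLLOW(S). For each A -> αBβ: add FIRST(β)\{ε} to FOLLOW(B); if β nullable, add FOLLOW(A).
FOLLOW(A) = {$, b, c}


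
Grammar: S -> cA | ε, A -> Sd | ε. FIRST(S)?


Per alternative of S: FIRST(cA) = {c}; FIRST(ε) = {ε}
FIRST(S) = {c, ε}


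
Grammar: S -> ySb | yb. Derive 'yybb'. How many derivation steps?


Derivation: S => ySb => yybb
Steps: 2


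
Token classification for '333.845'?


Pattern: digits with a decimal point
Type: FLOAT_LITERAL


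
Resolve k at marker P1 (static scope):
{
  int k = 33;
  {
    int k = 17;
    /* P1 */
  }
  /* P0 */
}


k declared in the same block as P1
k = 17


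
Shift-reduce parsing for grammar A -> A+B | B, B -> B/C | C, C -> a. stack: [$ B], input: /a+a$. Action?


shift '/' to continue B -> B/C
Action: shift


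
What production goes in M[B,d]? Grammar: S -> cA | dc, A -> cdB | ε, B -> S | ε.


For [B, d]: 'd' ∈ FIRST(S)
Entry: B -> S


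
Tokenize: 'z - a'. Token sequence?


Scan left to right, longest-match per lexeme
Tokens: ID(z), OP(-), ID(a)


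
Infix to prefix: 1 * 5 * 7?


left-to-right (same/higher precedence on left): tree is (* (* 1 5) 7)
Prefix: * * 1 5 7


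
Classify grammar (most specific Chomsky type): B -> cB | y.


Right-linear: every RHS is a terminal or a terminal followed by one nonterminal
Classification: Type 3 (Regular)


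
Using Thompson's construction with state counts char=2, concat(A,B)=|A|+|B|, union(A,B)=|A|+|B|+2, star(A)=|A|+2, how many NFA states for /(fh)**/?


Syntax tree has 2 char leaf(s), 0 union(s), 2 star(s)
chars contribute 2×2 = 4; each union adds +2; each star adds +2
Total: 4 + 0 + 4 = 8 states


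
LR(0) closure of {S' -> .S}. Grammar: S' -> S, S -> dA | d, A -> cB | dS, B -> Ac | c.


Start: S' -> .S
For each item with dot before a nonterminal B, add B -> .γ for every B-production
Closure: [S' -> .S, S -> .dA, S -> .d]


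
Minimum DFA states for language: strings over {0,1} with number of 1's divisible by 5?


Track (count of 1) mod 5: states 0..4, accept at 0
Minimal DFA: 5 states


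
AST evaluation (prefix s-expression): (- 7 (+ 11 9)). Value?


Evaluate inner: (+ 11 9) = 20
Evaluate root: (- 7 20) = -13
Result: -13


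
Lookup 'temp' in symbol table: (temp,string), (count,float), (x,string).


Lookup 'temp' → type string


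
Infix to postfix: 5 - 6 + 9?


Left to right (same or higher precedence on left)
Postfix: 5 6 - 9 +


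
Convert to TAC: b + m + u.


Break into single-operator statements:
t1 = b + m
t2 = t1 + u


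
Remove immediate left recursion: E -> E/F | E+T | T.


Left-recursive alternatives: E/F, E+T; non-recursive: T
Introduce E': E -> TE', E' -> /FE' | +TE' | ε


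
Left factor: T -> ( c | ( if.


Common prefix: '('
Factored: T -> ( T', T' -> c | if


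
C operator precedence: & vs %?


'%' is multiplicative (level 10); '&' is bitwise AND (level 5)
Higher level binds tighter
'%' has higher precedence than '&'


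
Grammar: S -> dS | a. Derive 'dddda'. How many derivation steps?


Derivation: S => dS => ddS => dddS => ddddS => dddda
Steps: 5


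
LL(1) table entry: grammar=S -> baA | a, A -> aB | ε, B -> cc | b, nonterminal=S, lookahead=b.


For [S, b]: 'b' ∈ FIRST(baA)
Entry: S -> baA


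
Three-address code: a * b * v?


Break into single-operator statements:
t1 = a * b
t2 = t1 * v


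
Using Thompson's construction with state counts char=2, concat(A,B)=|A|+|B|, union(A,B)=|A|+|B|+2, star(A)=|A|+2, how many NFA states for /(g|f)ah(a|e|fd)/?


Syntax tree has 8 char leaf(s), 3 union(s), 0 star(s)
chars contribute 8×2 = 16; each union adds +2; each star adds +2
Total: 16 + 6 + 0 = 22 states


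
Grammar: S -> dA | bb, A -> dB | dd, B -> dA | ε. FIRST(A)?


Per alternative of A: FIRST(dB) = {d}; FIRST(dd) = {d}
FIRST(A) = {d}


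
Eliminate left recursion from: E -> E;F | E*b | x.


Left-recursive alternatives: E;F, E*b; non-recursive: x
Introduce E': E -> xE', E' -> ;FE' | *bE' | ε


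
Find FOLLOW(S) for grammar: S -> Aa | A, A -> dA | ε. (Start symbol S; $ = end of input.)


$ ∈ FOLLOW(S). For each A -> αBβ: add FIRST(β)\{ε} to FOLLOW(B); if β nullable, add FOLLOW(A).
FOLLOW(S) = {$}


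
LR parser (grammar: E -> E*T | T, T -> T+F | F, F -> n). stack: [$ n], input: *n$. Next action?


'n' on top is the handle for F -> n
Action: reduce (F -> n)


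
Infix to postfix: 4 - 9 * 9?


* has higher precedence, evaluate 9*9 first
Postfix: 4 9 9 * -


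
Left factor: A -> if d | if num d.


Common prefix: 'if'
Factored: A -> if A', A' -> d | num d


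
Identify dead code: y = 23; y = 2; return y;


first assignment to y is overwritten before any read
Dead: 'y = 23'


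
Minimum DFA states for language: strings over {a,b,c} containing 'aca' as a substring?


KMP-style automaton: 3 progress states + 1 absorbing accept = 4
Minimal DFA: 4 states


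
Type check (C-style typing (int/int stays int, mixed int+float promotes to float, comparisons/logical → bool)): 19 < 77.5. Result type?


Operand types: int < float
Rule: comparison yields bool
Result type: bool


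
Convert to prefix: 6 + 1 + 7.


left-to-right (same/higher precedence on left): tree is (+ (+ 6 1) 7)
Prefix: + + 6 1 7


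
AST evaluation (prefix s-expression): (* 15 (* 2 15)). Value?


Evaluate inner: (* 2 15) = 30
Evaluate root: (* 15 30) = 450
Result: 450


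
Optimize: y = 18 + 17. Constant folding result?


18 + 17 = 35 at compile time
Optimized: y = 35


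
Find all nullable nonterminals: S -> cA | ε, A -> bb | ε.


A nonterminal is nullable iff some alternative derives ε (directly, or every symbol in it is nullable)
Nullable: {A, S}


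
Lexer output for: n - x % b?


Scan left to right, longest-match per lexeme
Tokens: ID(n), OP(-), ID(x), OP(%), ID(b)


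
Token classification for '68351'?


Pattern: digits only
Type: INTEGER_LITERAL


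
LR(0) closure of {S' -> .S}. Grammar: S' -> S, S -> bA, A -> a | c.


Start: S' -> .S
For each item with dot before a nonterminal B, add B -> .γ for every B-production
Closure: [S' -> .S, S -> .bA]


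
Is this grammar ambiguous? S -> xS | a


right-linear, alternatives start with distinct terminals 'x' vs 'a': unique leftmost derivation
Unambiguous


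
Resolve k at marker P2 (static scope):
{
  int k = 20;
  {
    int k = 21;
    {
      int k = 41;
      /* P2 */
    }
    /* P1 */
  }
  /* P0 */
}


k declared in the same block as P2
k = 41


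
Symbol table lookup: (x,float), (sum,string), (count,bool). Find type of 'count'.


Lookup 'count' → type bool


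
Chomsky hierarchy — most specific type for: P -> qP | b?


Right-linear: every RHS is a terminal or a terminal followed by one nonterminal
Classification: Type 3 (Regular)


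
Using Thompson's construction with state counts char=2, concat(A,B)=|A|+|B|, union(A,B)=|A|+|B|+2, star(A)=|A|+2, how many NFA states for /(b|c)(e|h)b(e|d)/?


Syntax tree has 7 char leaf(s), 3 union(s), 0 star(s)
chars contribute 7×2 = 14; each union adds +2; each star adds +2
Total: 14 + 6 + 0 = 20 states


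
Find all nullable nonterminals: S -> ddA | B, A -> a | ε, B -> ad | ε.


A nonterminal is nullable iff some alternative derives ε (directly, or every symbol in it is nullable)
Nullable: {A, B, S}


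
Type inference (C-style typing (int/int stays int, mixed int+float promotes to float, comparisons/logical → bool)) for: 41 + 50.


Operand types: int + int
Rule: mixed int/float promotes to float; int/int stays int
Result type: int


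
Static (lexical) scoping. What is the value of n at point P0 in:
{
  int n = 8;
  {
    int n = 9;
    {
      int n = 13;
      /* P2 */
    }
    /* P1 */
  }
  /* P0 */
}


n declared in the same block as P0
n = 8


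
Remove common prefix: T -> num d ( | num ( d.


Common prefix: 'num'
Factored: T -> num T', T' -> d ( | ( d


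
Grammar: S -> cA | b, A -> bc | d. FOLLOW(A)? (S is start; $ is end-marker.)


$ ∈ FOLLOW(S). For each A -> αBβ: add FIRST(β)\{ε} to FOLLOW(B); if β nullable, add FOLLOW(A).
FOLLOW(A) = {$}


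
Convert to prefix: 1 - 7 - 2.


left-to-right (same/higher precedence on left): tree is (- (- 1 7) 2)
Prefix: - - 1 7 2


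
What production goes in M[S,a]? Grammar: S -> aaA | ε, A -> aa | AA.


For [S, a]: 'a' ∈ FIRST(aaA)
Entry: S -> aaA


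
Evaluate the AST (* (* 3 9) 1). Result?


Evaluate inner: (* 3 9) = 27
Evaluate root: (* 27 1) = 27
Result: 27


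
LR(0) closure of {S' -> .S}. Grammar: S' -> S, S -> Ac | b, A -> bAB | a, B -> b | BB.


Start: S' -> .S
For each item with dot before a nonterminal B, add B -> .γ for every B-production
Closure: [S' -> .S, S -> .Ac, S -> .b, A -> .bAB, A -> .a]


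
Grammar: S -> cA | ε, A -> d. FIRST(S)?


Per alternative of S: FIRST(cA) = {c}; FIRST(ε) = {ε}
FIRST(S) = {c, ε}


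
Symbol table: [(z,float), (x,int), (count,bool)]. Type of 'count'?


Lookup 'count' → type bool


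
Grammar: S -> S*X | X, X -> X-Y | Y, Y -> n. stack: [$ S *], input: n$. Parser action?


no handle ('S*' is not any RHS); shift 'n'
Action: shift


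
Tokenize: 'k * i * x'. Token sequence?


Scan left to right, longest-match per lexeme
Tokens: ID(k), OP(*), ID(i), OP(*), ID(x)


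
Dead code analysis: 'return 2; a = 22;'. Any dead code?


statement follows a return and is unreachable
Dead: 'a = 22'


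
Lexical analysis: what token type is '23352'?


Pattern: digits only
Type: INTEGER_LITERAL


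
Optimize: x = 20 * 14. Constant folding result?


20 * 14 = 280 at compile time
Optimized: x = 280


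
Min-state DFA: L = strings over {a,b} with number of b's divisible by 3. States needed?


Track (count of b) mod 3: states 0..2, accept at 0
Minimal DFA: 3 states


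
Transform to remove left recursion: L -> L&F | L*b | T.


Left-recursive alternatives: L&F, L*b; non-recursive: T
Introduce L': L -> TL', L' -> &FL' | *bL' | ε


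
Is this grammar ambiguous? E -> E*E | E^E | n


'n*n^n' has two parse trees (no precedence encoded between * and ^)
Ambiguous


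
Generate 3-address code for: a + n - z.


Break into single-operator statements:
t1 = a + n
t2 = t1 - z


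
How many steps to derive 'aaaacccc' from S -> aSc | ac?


Derivation: S => aSc => aaScc => aaaSccc => aaaacccc
Steps: 4


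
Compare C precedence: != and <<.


'<<' is shift (level 8); '!=' is equality (level 6)
Higher level binds tighter
'<<' has higher precedence than '!='


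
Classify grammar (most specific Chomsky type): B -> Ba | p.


Left-linear: every RHS is a terminal or one nonterminal followed by a terminal
Classification: Type 3 (Regular)


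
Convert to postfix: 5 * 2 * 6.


Left to right (same or higher precedence on left)
Postfix: 5 2 * 6 *


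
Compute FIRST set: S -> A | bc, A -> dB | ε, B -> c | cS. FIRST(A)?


Per alternative of A: FIRST(dB) = {d}; FIRST(ε) = {ε}
FIRST(A) = {d, ε}


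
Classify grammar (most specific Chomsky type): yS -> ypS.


LHS has context (more than one symbol) and |LHS| ≤ |RHS|
Classification: Type 1 (Context-Sensitive)


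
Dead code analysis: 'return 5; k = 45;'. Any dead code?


statement follows a return and is unreachable
Dead: 'k = 45'


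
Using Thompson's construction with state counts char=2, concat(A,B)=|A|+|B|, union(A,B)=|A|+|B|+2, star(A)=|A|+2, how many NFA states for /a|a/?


Syntax tree has 2 char leaf(s), 1 union(s), 0 star(s)
chars contribute 2×2 = 4; each union adds +2; each star adds +2
Total: 4 + 2 + 0 = 6 states


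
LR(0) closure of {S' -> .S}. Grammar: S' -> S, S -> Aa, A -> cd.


Start: S' -> .S
For each item with dot before a nonterminal B, add B -> .γ for every B-production
Closure: [S' -> .S, S -> .Aa, A -> .cd]


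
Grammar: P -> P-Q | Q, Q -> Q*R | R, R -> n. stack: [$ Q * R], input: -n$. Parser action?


handle 'Q*R' on top
Action: reduce (Q -> Q*R)


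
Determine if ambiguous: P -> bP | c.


right-linear, alternatives start with distinct terminals 'b' vs 'c': unique leftmost derivation
Unambiguous


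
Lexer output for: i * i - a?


Scan left to right, longest-match per lexeme
Tokens: ID(i), OP(*), ID(i), OP(-), ID(a)


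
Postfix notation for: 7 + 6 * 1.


* has higher precedence, evaluate 6*1 first
Postfix: 7 6 1 * +


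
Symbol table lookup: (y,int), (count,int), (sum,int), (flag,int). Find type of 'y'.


Lookup 'y' → type int


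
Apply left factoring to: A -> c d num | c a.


Common prefix: 'c'
Factored: A -> c A', A' -> d num | a


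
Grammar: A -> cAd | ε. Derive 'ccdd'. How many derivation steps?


Derivation: A => cAd => ccAdd => ccdd
Steps: 3


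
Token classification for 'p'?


Pattern: letter/underscore followed by alphanumerics, not a keyword
Type: IDENTIFIER


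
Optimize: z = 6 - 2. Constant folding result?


6 - 2 = 4 at compile time
Optimized: z = 4


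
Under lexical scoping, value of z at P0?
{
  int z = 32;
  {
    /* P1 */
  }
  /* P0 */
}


z declared in the same block as P0
z = 32


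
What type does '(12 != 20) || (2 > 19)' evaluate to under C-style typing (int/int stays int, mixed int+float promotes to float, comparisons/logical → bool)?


Operand types: bool || bool
Rule: logical operators take bool operands and yield bool
Result type: bool


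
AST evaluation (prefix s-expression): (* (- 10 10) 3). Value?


Evaluate inner: (- 10 10) = 0
Evaluate root: (* 0 3) = 0
Result: 0


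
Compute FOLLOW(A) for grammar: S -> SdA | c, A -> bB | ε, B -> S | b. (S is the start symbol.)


$ ∈ FOLLOW(S). For each A -> αBβ: add FIRST(β)\{ε} to FOLLOW(B); if β nullable, add FOLLOW(A).
FOLLOW(A) = {$, d}


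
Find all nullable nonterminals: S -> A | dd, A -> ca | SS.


A nonterminal is nullable iff some alternative derives ε (directly, or every symbol in it is nullable)
Nullable: {}


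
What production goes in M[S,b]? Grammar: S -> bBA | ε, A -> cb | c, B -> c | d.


For [S, b]: 'b' ∈ FIRST(bBA)
Entry: S -> bBA


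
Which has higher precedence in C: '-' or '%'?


'%' is multiplicative (level 10); '-' is additive (level 9)
Higher level binds tighter
'%' has higher precedence than '-'


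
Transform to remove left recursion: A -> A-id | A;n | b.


Left-recursive alternatives: A-id, A;n; non-recursive: b
Introduce A': A -> bA', A' -> -idA' | ;nA' | ε


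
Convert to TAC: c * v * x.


Break into single-operator statements:
t1 = c * v
t2 = t1 * x


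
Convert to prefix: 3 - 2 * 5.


'*' binds tighter: tree is (- 3 (* 2 5))
Prefix: - 3 * 2 5


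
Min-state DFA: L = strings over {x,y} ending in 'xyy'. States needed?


Track the longest suffix of input matching a prefix of 'xyy': 4 classes (prefixes of length 0..3)
Minimal DFA: 4 states


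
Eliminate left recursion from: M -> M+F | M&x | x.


Left-recursive alternatives: M+F, M&x; non-recursive: x
Introduce M': M -> xM', M' -> +FM' | &xM' | ε


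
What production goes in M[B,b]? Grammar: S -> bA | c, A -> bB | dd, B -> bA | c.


For [B, b]: 'b' ∈ FIRST(bA)
Entry: B -> bA


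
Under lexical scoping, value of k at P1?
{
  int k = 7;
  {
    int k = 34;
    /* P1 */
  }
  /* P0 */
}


k declared in the same block as P1
k = 34


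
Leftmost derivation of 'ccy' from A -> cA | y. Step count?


Derivation: A => cA => ccA => ccy
Steps: 3


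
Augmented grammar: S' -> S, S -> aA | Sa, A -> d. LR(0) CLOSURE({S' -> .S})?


Start: S' -> .S
For each item with dot before a nonterminal B, add B -> .γ for every B-production
Closure: [S' -> .S, S -> .aA, S -> .Sa]


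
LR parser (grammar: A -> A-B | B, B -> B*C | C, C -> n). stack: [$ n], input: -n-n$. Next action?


'n' on top is the handle for C -> n
Action: reduce (C -> n)


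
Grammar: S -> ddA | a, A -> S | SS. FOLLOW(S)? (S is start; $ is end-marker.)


$ ∈ FOLLOW(S). For each A -> αBβ: add FIRST(β)\{ε} to FOLLOW(B); if β nullable, add FOLLOW(A).
FOLLOW(S) = {$, a, d}


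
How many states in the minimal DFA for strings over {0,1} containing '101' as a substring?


KMP-style automaton: 3 progress states + 1 absorbing accept = 4
Minimal DFA: 4 states


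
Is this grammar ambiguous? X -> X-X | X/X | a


'a-a/a' has two parse trees (no precedence encoded between - and /)
Ambiguous


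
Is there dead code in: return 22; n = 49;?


statement follows a return and is unreachable
Dead: 'n = 49'


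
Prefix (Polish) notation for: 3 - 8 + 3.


left-to-right (same/higher precedence on left): tree is (+ (- 3 8) 3)
Prefix: + - 3 8 3


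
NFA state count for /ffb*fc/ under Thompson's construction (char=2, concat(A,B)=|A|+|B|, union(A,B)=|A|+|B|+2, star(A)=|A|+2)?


Syntax tree has 5 char leaf(s), 0 union(s), 1 star(s)
chars contribute 5×2 = 10; each union adds +2; each star adds +2
Total: 10 + 0 + 2 = 12 states


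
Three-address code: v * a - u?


Break into single-operator statements:
t1 = v * a
t2 = t1 - u


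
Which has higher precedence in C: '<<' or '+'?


'+' is additive (level 9); '<<' is shift (level 8)
Higher level binds tighter
'+' has higher precedence than '<<'


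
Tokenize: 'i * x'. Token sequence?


Scan left to right, longest-match per lexeme
Tokens: ID(i), OP(*), ID(x)


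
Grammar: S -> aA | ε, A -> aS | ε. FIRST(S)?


Per alternative of S: FIRST(aA) = {a}; FIRST(ε) = {ε}
FIRST(S) = {a, ε}


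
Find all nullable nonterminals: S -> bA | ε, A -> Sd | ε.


A nonterminal is nullable iff some alternative derives ε (directly, or every symbol in it is nullable)
Nullable: {A, S}


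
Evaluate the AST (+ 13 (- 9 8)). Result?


Evaluate inner: (- 9 8) = 1
Evaluate root: (+ 13 1) = 14
Result: 14


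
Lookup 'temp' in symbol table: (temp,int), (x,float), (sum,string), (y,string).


Lookup 'temp' → type int


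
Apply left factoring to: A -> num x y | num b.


Common prefix: 'num'
Factored: A -> num A', A' -> x y | b


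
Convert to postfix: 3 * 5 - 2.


Left to right (same or higher precedence on left)
Postfix: 3 5 * 2 -


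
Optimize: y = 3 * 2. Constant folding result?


3 * 2 = 6 at compile time
Optimized: y = 6


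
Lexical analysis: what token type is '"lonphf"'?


Pattern: double-quoted sequence
Type: STRING_LITERAL


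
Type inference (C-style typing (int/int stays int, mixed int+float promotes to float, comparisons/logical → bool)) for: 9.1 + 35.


Operand types: float + int
Rule: mixed int/float promotes to float; int/int stays int
Result type: float


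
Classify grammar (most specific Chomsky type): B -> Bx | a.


Left-linear: every RHS is a terminal or one nonterminal followed by a terminal
Classification: Type 3 (Regular)


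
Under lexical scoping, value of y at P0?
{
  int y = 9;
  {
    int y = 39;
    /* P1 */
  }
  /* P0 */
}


y declared in the same block as P0
y = 9


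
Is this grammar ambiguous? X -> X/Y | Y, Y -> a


precedence layered via separate nonterminal Y: deterministic
Unambiguous


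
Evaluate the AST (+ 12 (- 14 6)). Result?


Evaluate inner: (- 14 6) = 8
Evaluate root: (+ 12 8) = 20
Result: 20


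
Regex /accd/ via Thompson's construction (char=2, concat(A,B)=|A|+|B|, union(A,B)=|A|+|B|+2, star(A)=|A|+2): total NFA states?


Syntax tree has 4 char leaf(s), 0 union(s), 0 star(s)
chars contribute 4×2 = 8; each union adds +2; each star adds +2
Total: 8 + 0 + 0 = 8 states


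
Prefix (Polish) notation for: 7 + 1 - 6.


left-to-right (same/higher precedence on left): tree is (- (+ 7 1) 6)
Prefix: - + 7 1 6


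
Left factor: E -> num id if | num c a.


Common prefix: 'num'
Factored: E -> num E', E' -> id if | c a


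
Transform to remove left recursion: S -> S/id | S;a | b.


Left-recursive alternatives: S/id, S;a; non-recursive: b
Introduce S': S -> bS', S' -> /idS' | ;aS' | ε


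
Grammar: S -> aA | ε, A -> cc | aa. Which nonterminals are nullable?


A nonterminal is nullable iff some alternative derives ε (directly, or every symbol in it is nullable)
Nullable: {S}


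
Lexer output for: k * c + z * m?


Scan left to right, longest-match per lexeme
Tokens: ID(k), OP(*), ID(c), OP(+), ID(z), OP(*), ID(m)


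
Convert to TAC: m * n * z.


Break into single-operator statements:
t1 = m * n
t2 = t1 * z


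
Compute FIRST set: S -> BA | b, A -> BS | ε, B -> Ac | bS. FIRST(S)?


Per alternative of S: FIRST(BA) = {b, c}; FIRST(b) = {b}
FIRST(S) = {b, c}


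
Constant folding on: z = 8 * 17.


8 * 17 = 136 at compile time
Optimized: z = 136


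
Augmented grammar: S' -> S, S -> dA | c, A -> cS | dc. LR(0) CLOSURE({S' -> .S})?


Start: S' -> .S
For each item with dot before a nonterminal B, add B -> .γ for every B-production
Closure: [S' -> .S, S -> .dA, S -> .c]


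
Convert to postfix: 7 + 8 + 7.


Left to right (same or higher precedence on left)
Postfix: 7 8 + 7 +


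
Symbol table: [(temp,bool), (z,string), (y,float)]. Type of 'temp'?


Lookup 'temp' → type bool


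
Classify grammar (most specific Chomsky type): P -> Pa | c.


Left-linear: every RHS is a terminal or one nonterminal followed by a terminal
Classification: Type 3 (Regular)


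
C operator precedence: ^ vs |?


'^' is bitwise XOR (level 4); '|' is bitwise OR (level 3)
Higher level binds tighter
'^' has higher precedence than '|'


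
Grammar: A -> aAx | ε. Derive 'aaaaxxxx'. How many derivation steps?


Derivation: A => aAx => aaAxx => aaaAxxx => aaaaAxxxx => aaaaxxxx
Steps: 5


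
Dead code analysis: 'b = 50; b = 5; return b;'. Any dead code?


first assignment to b is overwritten before any read
Dead: 'b = 50'


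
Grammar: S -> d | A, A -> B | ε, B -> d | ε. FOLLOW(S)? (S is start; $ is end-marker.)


$ ∈ FOLLOW(S). For each A -> αBβ: add FIRST(β)\{ε} to FOLLOW(B); if β nullable, add FOLLOW(A).
FOLLOW(S) = {$}


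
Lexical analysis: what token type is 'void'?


Pattern: reserved word
Type: KEYWORD


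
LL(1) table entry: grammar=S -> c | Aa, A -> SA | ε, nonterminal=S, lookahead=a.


For [S, a]: 'a' ∈ FIRST(Aa)
Entry: S -> Aa


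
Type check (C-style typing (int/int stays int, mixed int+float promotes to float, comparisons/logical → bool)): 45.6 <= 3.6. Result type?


Operand types: float <= float
Rule: comparison yields bool
Result type: bool


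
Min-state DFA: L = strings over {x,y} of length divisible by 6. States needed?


Track length mod 6: states 0..5, accept at 0
Minimal DFA: 6 states


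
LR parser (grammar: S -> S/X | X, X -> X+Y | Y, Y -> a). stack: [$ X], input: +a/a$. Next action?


shift '+' to continue X -> X+Y
Action: shift


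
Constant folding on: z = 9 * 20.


9 * 20 = 180 at compile time
Optimized: z = 180


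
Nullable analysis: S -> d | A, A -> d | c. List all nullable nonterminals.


A nonterminal is nullable iff some alternative derives ε (directly, or every symbol in it is nullable)
Nullable: {}


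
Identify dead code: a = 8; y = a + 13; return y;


a is read by y's definition; y is returned
No dead code


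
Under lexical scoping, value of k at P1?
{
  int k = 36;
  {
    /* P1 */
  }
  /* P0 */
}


P1's block does not declare k; resolves to the enclosing declaration at depth 0
k = 36


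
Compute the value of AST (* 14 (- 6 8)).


Evaluate inner: (- 6 8) = -2
Evaluate root: (* 14 -2) = -28
Result: -28


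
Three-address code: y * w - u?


Break into single-operator statements:
t1 = y * w
t2 = t1 - u


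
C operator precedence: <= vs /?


'/' is multiplicative (level 10); '<=' is relational (level 7)
Higher level binds tighter
'/' has higher precedence than '<='


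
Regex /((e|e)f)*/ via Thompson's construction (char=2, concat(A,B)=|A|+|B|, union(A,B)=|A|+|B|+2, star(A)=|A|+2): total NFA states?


Syntax tree has 3 char leaf(s), 1 union(s), 1 star(s)
chars contribute 3×2 = 6; each union adds +2; each star adds +2
Total: 6 + 2 + 2 = 10 states


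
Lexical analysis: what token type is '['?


Pattern: delimiter/punctuation
Type: PUNCTUATION


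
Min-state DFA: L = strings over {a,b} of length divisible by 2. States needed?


Track length mod 2: states 0..1, accept at 0
Minimal DFA: 2 states


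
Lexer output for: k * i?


Scan left to right, longest-match per lexeme
Tokens: ID(k), OP(*), ID(i)


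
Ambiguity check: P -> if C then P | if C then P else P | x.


dangling else: 'if C then if C then x else x' parses two ways
Ambiguous


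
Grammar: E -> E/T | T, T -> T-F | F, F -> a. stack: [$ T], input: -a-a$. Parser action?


shift '-' to continue T -> T-F
Action: shift


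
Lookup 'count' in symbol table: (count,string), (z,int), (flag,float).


Lookup 'count' → type string


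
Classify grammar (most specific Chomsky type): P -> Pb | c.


Left-linear: every RHS is a terminal or one nonterminal followed by a terminal
Classification: Type 3 (Regular)


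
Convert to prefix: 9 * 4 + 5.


left-to-right (same/higher precedence on left): tree is (+ (* 9 4) 5)
Prefix: + * 9 4 5


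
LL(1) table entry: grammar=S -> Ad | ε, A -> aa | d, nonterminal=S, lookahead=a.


For [S, a]: 'a' ∈ FIRST(Ad)
Entry: S -> Ad


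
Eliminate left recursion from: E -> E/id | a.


Left-recursive alternatives: E/id; non-recursive: a
Introduce E': E -> aE', E' -> /idE' | ε


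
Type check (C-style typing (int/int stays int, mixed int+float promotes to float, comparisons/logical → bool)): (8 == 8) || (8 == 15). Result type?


Operand types: bool || bool
Rule: logical operators take bool operands and yield bool
Result type: bool


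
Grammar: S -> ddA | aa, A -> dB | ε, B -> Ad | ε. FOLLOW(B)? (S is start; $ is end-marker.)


$ ∈ FOLLOW(S). For each A -> αBβ: add FIRST(β)\{ε} to FOLLOW(B); if β nullable, add FOLLOW(A).
FOLLOW(B) = {$, d}


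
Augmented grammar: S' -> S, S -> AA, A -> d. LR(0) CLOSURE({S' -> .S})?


Start: S' -> .S
For each item with dot before a nonterminal B, add B -> .γ for every B-production
Closure: [S' -> .S, S -> .AA, A -> .d]


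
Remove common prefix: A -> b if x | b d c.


Common prefix: 'b'
Factored: A -> b A', A' -> if x | d c


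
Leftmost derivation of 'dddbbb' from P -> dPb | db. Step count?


Derivation: P => dPb => ddPbb => dddbbb
Steps: 3


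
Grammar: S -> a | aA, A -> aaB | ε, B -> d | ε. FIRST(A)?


Per alternative of A: FIRST(aaB) = {a}; FIRST(ε) = {ε}
FIRST(A) = {a, ε}


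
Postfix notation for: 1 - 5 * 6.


* has higher precedence, evaluate 5*6 first
Postfix: 1 5 6 * -


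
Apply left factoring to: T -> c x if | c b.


Common prefix: 'c'
Factored: T -> c T', T' -> x if | b


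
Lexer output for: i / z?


Scan left to right, longest-match per lexeme
Tokens: ID(i), OP(/), ID(z)


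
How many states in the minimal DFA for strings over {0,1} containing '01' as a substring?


KMP-style automaton: 2 progress states + 1 absorbing accept = 3
Minimal DFA: 3 states


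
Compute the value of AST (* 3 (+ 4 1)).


Evaluate inner: (+ 4 1) = 5
Evaluate root: (* 3 5) = 15
Result: 15


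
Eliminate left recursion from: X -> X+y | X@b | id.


Left-recursive alternatives: X+y, X@b; non-recursive: id
Introduce X': X -> idX', X' -> +yX' | @bX' | ε


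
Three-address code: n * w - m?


Break into single-operator statements:
t1 = n * w
t2 = t1 - m


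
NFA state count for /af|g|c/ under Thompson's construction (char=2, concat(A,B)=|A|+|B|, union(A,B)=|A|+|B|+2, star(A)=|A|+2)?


Syntax tree has 4 char leaf(s), 2 union(s), 0 star(s)
chars contribute 4×2 = 8; each union adds +2; each star adds +2
Total: 8 + 4 + 0 = 12 states


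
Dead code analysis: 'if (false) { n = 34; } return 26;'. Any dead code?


condition is constant false, so the whole block is unreachable
Dead: 'if (false) { n = 34; }'


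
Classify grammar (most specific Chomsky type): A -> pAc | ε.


Single nonterminal LHS, but p^n c^n is not regular
Classification: Type 2 (Context-Free)
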